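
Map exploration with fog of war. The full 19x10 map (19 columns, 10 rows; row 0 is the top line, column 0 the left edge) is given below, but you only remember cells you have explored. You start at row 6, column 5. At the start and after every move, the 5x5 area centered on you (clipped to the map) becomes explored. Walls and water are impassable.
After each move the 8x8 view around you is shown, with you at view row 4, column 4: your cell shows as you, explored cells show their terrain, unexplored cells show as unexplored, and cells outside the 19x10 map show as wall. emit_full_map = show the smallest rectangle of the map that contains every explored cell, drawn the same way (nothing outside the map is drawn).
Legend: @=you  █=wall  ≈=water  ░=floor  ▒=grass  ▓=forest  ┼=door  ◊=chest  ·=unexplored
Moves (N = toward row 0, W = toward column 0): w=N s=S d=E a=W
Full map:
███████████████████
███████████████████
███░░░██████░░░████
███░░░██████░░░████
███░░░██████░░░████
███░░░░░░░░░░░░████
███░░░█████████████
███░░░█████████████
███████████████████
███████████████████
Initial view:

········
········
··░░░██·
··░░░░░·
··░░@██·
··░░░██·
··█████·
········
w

········
········
··░░░██·
··░░░██·
··░░@░░·
··░░░██·
··░░░██·
··█████·

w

········
········
··░░░██·
··░░░██·
··░░@██·
··░░░░░·
··░░░██·
··░░░██·

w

████████
········
··█████·
··░░░██·
··░░@██·
··░░░██·
··░░░░░·
··░░░██·

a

████████
········
··██████
··█░░░██
··█░@░██
··█░░░██
··█░░░░░
···░░░██

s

········
··██████
··█░░░██
··█░░░██
··█░@░██
··█░░░░░
··█░░░██
···░░░██

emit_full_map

██████
█░░░██
█░░░██
█░@░██
█░░░░░
█░░░██
·░░░██
·█████

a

█·······
█··█████
█·██░░░█
█·██░░░█
█·██@░░█
█·██░░░░
█·██░░░█
█···░░░█

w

████████
█·······
█·██████
█·██░░░█
█·██@░░█
█·██░░░█
█·██░░░░
█·██░░░█

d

████████
········
·███████
·██░░░██
·██░@░██
·██░░░██
·██░░░░░
·██░░░██

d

████████
········
███████·
██░░░██·
██░░@██·
██░░░██·
██░░░░░·
██░░░██·

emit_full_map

███████
██░░░██
██░░@██
██░░░██
██░░░░░
██░░░██
··░░░██
··█████


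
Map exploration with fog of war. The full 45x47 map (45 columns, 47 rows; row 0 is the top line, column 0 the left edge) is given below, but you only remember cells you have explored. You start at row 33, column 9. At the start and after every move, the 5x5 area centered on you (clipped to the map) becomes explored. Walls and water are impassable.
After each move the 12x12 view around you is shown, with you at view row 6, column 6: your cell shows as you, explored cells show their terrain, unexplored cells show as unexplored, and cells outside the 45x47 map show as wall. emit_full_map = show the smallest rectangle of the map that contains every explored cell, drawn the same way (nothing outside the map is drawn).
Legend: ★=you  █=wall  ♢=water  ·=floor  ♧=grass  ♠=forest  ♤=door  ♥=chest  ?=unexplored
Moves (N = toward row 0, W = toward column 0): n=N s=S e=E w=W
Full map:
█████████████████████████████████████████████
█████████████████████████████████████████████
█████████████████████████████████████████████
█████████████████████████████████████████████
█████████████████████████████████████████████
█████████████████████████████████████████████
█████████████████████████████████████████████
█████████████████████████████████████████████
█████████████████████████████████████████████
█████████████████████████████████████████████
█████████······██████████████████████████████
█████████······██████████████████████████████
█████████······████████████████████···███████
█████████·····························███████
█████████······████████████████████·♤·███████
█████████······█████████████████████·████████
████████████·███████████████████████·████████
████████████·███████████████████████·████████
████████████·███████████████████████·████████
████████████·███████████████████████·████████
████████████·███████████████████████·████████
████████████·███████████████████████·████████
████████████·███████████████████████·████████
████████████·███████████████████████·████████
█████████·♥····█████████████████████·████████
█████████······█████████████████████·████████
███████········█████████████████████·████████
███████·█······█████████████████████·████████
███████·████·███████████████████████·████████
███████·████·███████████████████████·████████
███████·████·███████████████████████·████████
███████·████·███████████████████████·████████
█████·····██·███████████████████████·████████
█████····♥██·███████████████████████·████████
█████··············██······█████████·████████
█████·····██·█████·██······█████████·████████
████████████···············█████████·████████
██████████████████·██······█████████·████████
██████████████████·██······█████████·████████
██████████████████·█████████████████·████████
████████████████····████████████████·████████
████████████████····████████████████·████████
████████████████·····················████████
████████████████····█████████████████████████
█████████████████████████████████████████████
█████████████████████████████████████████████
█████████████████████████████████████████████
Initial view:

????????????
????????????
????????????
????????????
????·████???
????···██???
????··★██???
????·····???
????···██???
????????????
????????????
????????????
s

????????????
????????????
????????????
????·████???
????···██???
????··♥██???
????··★··???
????···██???
????█████???
????????????
????????????
????????????

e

????????????
????????????
????????????
???·████????
???···██·???
???··♥██·???
???···★··???
???···██·???
???█████·???
????????????
????????????
????????????

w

????????????
????????????
????????????
????·████???
????···██·??
????··♥██·??
????··★···??
????···██·??
????█████·??
????????????
????????????
????????????

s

????????????
????????????
????·████???
????···██·??
????··♥██·??
????······??
????··★██·??
????█████·??
????█████???
????????????
????????????
????????????

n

????????????
????????????
????????????
????·████???
????···██·??
????··♥██·??
????··★···??
????···██·??
????█████·??
????█████???
????????????
????????????

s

????????????
????????????
????·████???
????···██·??
????··♥██·??
????······??
????··★██·??
????█████·??
????█████???
????????????
????????????
????????????

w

????????????
????????????
?????·████??
?????···██·?
????···♥██·?
????·······?
????··★·██·?
????██████·?
????██████??
????????????
????????????
????????????

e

????????????
????????????
????·████???
????···██·??
???···♥██·??
???·······??
???···★██·??
???██████·??
???██████???
????????????
????????????
????????????

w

????????????
????????????
?????·████??
?????···██·?
????···♥██·?
????·······?
????··★·██·?
????██████·?
????██████??
????????????
????????????
????????????

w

????????????
????????????
??????·████?
??????···██·
????····♥██·
????········
????··★··██·
????███████·
????███████?
????????????
????????????
????????????

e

????????????
????????????
?????·████??
?????···██·?
???····♥██·?
???········?
???···★·██·?
???███████·?
???███████??
????????????
????????????
????????????

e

????????????
????????????
????·████???
????···██·??
??····♥██·??
??········??
??····★██·??
??███████·??
??███████???
????????????
????????????
????????????

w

????????????
????????????
?????·████??
?????···██·?
???····♥██·?
???········?
???···★·██·?
???███████·?
???███████??
????????????
????????????
????????????

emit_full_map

??·████?
??···██·
····♥██·
········
···★·██·
███████·
███████?

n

????????????
????????????
????????????
?????·████??
????····██·?
???····♥██·?
???···★····?
???·····██·?
???███████·?
???███████??
????????????
????????????

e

????????????
????????????
????????????
????·████???
???····██·??
??····♥██·??
??····★···??
??·····██·??
??███████·??
??███████???
????????????
????????????

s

????????????
????????????
????·████???
???····██·??
??····♥██·??
??········??
??····★██·??
??███████·??
??███████???
????????????
????????????
????????????

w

????????????
????????????
?????·████??
????····██·?
???····♥██·?
???········?
???···★·██·?
???███████·?
???███████??
????????????
????????????
????????????

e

????????????
????????????
????·████???
???····██·??
??····♥██·??
??········??
??····★██·??
??███████·??
??███████???
????????????
????????????
????????????

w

????????????
????????????
?????·████??
????····██·?
???····♥██·?
???········?
???···★·██·?
???███████·?
???███████??
????????????
????????????
????????????

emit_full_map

??·████?
?····██·
····♥██·
········
···★·██·
███████·
███████?


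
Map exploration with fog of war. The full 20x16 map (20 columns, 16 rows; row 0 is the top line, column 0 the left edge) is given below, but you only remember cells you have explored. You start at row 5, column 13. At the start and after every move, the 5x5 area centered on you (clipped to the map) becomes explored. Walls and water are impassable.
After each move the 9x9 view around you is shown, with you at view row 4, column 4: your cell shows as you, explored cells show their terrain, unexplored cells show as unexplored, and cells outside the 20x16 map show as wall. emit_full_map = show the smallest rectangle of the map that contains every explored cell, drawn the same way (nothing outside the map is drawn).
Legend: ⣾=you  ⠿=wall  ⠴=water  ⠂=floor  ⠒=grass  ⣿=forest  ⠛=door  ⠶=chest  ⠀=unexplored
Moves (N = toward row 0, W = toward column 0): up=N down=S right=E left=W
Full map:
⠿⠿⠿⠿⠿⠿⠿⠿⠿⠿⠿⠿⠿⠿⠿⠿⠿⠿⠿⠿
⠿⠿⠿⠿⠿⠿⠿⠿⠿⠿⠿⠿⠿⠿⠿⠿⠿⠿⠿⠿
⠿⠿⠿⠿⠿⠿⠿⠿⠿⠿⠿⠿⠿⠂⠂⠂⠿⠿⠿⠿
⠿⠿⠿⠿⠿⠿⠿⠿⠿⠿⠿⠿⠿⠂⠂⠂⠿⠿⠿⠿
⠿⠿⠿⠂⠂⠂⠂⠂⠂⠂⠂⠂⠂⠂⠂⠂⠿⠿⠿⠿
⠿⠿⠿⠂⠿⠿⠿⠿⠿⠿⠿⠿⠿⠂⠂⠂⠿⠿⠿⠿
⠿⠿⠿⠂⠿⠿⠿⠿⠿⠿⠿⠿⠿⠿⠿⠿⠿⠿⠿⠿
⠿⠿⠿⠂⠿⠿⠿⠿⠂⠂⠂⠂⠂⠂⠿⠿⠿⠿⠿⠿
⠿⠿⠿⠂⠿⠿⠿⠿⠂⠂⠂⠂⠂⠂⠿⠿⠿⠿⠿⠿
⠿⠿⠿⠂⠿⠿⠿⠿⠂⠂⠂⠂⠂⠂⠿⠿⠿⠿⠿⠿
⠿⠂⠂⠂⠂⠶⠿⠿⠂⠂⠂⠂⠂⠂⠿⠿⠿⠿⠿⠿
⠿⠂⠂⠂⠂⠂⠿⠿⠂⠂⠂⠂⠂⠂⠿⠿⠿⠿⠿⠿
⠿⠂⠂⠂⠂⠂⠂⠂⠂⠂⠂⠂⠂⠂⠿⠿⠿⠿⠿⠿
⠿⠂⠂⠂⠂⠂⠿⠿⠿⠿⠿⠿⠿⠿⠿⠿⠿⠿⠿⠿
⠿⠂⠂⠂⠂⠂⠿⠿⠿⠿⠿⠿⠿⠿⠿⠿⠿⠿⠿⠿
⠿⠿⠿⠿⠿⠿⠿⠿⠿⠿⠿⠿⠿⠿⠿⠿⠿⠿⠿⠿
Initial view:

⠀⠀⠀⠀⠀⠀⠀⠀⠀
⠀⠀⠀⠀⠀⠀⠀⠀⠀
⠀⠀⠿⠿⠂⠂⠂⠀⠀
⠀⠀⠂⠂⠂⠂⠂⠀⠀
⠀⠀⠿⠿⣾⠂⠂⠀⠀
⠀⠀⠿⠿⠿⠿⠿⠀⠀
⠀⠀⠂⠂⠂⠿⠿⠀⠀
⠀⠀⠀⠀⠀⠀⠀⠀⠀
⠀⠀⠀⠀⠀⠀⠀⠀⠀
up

⠀⠀⠀⠀⠀⠀⠀⠀⠀
⠀⠀⠀⠀⠀⠀⠀⠀⠀
⠀⠀⠿⠿⠂⠂⠂⠀⠀
⠀⠀⠿⠿⠂⠂⠂⠀⠀
⠀⠀⠂⠂⣾⠂⠂⠀⠀
⠀⠀⠿⠿⠂⠂⠂⠀⠀
⠀⠀⠿⠿⠿⠿⠿⠀⠀
⠀⠀⠂⠂⠂⠿⠿⠀⠀
⠀⠀⠀⠀⠀⠀⠀⠀⠀

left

⠀⠀⠀⠀⠀⠀⠀⠀⠀
⠀⠀⠀⠀⠀⠀⠀⠀⠀
⠀⠀⠿⠿⠿⠂⠂⠂⠀
⠀⠀⠿⠿⠿⠂⠂⠂⠀
⠀⠀⠂⠂⣾⠂⠂⠂⠀
⠀⠀⠿⠿⠿⠂⠂⠂⠀
⠀⠀⠿⠿⠿⠿⠿⠿⠀
⠀⠀⠀⠂⠂⠂⠿⠿⠀
⠀⠀⠀⠀⠀⠀⠀⠀⠀

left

⠀⠀⠀⠀⠀⠀⠀⠀⠀
⠀⠀⠀⠀⠀⠀⠀⠀⠀
⠀⠀⠿⠿⠿⠿⠂⠂⠂
⠀⠀⠿⠿⠿⠿⠂⠂⠂
⠀⠀⠂⠂⣾⠂⠂⠂⠂
⠀⠀⠿⠿⠿⠿⠂⠂⠂
⠀⠀⠿⠿⠿⠿⠿⠿⠿
⠀⠀⠀⠀⠂⠂⠂⠿⠿
⠀⠀⠀⠀⠀⠀⠀⠀⠀

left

⠀⠀⠀⠀⠀⠀⠀⠀⠀
⠀⠀⠀⠀⠀⠀⠀⠀⠀
⠀⠀⠿⠿⠿⠿⠿⠂⠂
⠀⠀⠿⠿⠿⠿⠿⠂⠂
⠀⠀⠂⠂⣾⠂⠂⠂⠂
⠀⠀⠿⠿⠿⠿⠿⠂⠂
⠀⠀⠿⠿⠿⠿⠿⠿⠿
⠀⠀⠀⠀⠀⠂⠂⠂⠿
⠀⠀⠀⠀⠀⠀⠀⠀⠀

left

⠀⠀⠀⠀⠀⠀⠀⠀⠀
⠀⠀⠀⠀⠀⠀⠀⠀⠀
⠀⠀⠿⠿⠿⠿⠿⠿⠂
⠀⠀⠿⠿⠿⠿⠿⠿⠂
⠀⠀⠂⠂⣾⠂⠂⠂⠂
⠀⠀⠿⠿⠿⠿⠿⠿⠂
⠀⠀⠿⠿⠿⠿⠿⠿⠿
⠀⠀⠀⠀⠀⠀⠂⠂⠂
⠀⠀⠀⠀⠀⠀⠀⠀⠀

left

⠀⠀⠀⠀⠀⠀⠀⠀⠀
⠀⠀⠀⠀⠀⠀⠀⠀⠀
⠀⠀⠿⠿⠿⠿⠿⠿⠿
⠀⠀⠿⠿⠿⠿⠿⠿⠿
⠀⠀⠂⠂⣾⠂⠂⠂⠂
⠀⠀⠿⠿⠿⠿⠿⠿⠿
⠀⠀⠿⠿⠿⠿⠿⠿⠿
⠀⠀⠀⠀⠀⠀⠀⠂⠂
⠀⠀⠀⠀⠀⠀⠀⠀⠀

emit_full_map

⠿⠿⠿⠿⠿⠿⠿⠂⠂⠂
⠿⠿⠿⠿⠿⠿⠿⠂⠂⠂
⠂⠂⣾⠂⠂⠂⠂⠂⠂⠂
⠿⠿⠿⠿⠿⠿⠿⠂⠂⠂
⠿⠿⠿⠿⠿⠿⠿⠿⠿⠿
⠀⠀⠀⠀⠀⠂⠂⠂⠿⠿

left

⠀⠀⠀⠀⠀⠀⠀⠀⠀
⠀⠀⠀⠀⠀⠀⠀⠀⠀
⠀⠀⠿⠿⠿⠿⠿⠿⠿
⠀⠀⠿⠿⠿⠿⠿⠿⠿
⠀⠀⠂⠂⣾⠂⠂⠂⠂
⠀⠀⠿⠿⠿⠿⠿⠿⠿
⠀⠀⠿⠿⠿⠿⠿⠿⠿
⠀⠀⠀⠀⠀⠀⠀⠀⠂
⠀⠀⠀⠀⠀⠀⠀⠀⠀

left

⠀⠀⠀⠀⠀⠀⠀⠀⠀
⠀⠀⠀⠀⠀⠀⠀⠀⠀
⠀⠀⠿⠿⠿⠿⠿⠿⠿
⠀⠀⠿⠿⠿⠿⠿⠿⠿
⠀⠀⠂⠂⣾⠂⠂⠂⠂
⠀⠀⠿⠿⠿⠿⠿⠿⠿
⠀⠀⠿⠿⠿⠿⠿⠿⠿
⠀⠀⠀⠀⠀⠀⠀⠀⠀
⠀⠀⠀⠀⠀⠀⠀⠀⠀

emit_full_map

⠿⠿⠿⠿⠿⠿⠿⠿⠿⠂⠂⠂
⠿⠿⠿⠿⠿⠿⠿⠿⠿⠂⠂⠂
⠂⠂⣾⠂⠂⠂⠂⠂⠂⠂⠂⠂
⠿⠿⠿⠿⠿⠿⠿⠿⠿⠂⠂⠂
⠿⠿⠿⠿⠿⠿⠿⠿⠿⠿⠿⠿
⠀⠀⠀⠀⠀⠀⠀⠂⠂⠂⠿⠿


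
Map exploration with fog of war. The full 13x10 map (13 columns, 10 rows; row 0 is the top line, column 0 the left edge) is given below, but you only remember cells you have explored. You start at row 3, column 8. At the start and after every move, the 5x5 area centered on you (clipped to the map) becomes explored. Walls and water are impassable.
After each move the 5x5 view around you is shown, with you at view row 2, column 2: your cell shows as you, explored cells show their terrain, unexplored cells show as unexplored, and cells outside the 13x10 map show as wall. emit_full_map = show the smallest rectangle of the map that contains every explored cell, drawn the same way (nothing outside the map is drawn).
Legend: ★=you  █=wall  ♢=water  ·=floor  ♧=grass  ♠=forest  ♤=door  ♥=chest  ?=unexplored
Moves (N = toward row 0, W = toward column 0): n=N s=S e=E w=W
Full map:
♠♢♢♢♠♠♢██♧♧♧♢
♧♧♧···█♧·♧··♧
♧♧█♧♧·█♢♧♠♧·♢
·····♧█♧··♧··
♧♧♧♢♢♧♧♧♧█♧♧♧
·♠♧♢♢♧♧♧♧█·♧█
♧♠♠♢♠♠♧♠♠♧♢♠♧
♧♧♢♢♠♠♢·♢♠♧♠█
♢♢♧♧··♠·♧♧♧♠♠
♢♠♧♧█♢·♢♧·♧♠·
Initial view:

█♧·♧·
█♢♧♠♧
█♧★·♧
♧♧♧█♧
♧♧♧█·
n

♢██♧♧
█♧·♧·
█♢★♠♧
█♧··♧
♧♧♧█♧

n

█████
♢██♧♧
█♧★♧·
█♢♧♠♧
█♧··♧

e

█████
██♧♧♧
♧·★··
♢♧♠♧·
♧··♧·

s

██♧♧♧
♧·♧··
♢♧★♧·
♧··♧·
♧♧█♧♧

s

♧·♧··
♢♧♠♧·
♧·★♧·
♧♧█♧♧
♧♧█·♧

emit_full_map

♢██♧♧♧
█♧·♧··
█♢♧♠♧·
█♧·★♧·
♧♧♧█♧♧
♧♧♧█·♧

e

·♧··♧
♧♠♧·♢
··★··
♧█♧♧♧
♧█·♧█

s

♧♠♧·♢
··♧··
♧█★♧♧
♧█·♧█
♠♧♢♠♧

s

··♧··
♧█♧♧♧
♧█★♧█
♠♧♢♠♧
♢♠♧♠█

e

·♧··█
█♧♧♧█
█·★██
♧♢♠♧█
♠♧♠██

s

█♧♧♧█
█·♧██
♧♢★♧█
♠♧♠██
♧♧♠♠█

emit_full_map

♢██♧♧♧?
█♧·♧··♧
█♢♧♠♧·♢
█♧··♧··
♧♧♧█♧♧♧
♧♧♧█·♧█
??♠♧♢★♧
??♢♠♧♠█
???♧♧♠♠

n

·♧··█
█♧♧♧█
█·★██
♧♢♠♧█
♠♧♠██

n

♠♧·♢█
·♧··█
█♧★♧█
█·♧██
♧♢♠♧█

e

♧·♢██
♧··██
♧♧★██
·♧███
♢♠♧██

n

··♧██
♧·♢██
♧·★██
♧♧♧██
·♧███

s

♧·♢██
♧··██
♧♧★██
·♧███
♢♠♧██

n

··♧██
♧·♢██
♧·★██
♧♧♧██
·♧███

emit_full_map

♢██♧♧♧?
█♧·♧··♧
█♢♧♠♧·♢
█♧··♧·★
♧♧♧█♧♧♧
♧♧♧█·♧█
??♠♧♢♠♧
??♢♠♧♠█
???♧♧♠♠


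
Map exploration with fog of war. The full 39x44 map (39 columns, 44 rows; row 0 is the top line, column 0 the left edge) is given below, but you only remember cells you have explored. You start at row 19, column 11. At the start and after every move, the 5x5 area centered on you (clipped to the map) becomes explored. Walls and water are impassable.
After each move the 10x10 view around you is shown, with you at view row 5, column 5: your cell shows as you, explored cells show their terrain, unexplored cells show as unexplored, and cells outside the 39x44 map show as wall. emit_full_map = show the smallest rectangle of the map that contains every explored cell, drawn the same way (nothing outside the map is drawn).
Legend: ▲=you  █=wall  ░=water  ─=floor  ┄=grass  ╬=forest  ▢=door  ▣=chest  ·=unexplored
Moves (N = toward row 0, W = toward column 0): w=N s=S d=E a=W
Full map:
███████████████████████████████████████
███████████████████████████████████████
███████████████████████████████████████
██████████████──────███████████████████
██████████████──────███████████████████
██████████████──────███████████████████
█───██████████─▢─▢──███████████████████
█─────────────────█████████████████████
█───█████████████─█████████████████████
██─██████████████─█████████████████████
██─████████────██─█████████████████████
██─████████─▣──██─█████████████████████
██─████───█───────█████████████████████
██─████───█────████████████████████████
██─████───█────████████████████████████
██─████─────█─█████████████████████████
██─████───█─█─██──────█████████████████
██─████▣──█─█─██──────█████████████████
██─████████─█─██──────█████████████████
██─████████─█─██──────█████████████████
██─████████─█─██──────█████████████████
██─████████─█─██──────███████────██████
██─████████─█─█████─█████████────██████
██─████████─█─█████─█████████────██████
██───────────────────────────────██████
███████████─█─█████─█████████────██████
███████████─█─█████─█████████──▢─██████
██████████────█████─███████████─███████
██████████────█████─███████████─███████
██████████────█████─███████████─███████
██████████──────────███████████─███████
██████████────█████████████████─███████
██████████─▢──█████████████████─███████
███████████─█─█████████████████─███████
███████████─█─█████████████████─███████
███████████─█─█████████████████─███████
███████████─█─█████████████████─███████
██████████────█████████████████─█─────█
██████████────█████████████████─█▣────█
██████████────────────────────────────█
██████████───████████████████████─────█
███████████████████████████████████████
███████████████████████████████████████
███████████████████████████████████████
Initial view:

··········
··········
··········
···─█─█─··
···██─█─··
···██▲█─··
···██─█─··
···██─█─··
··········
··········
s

··········
··········
···─█─█─··
···██─█─··
···██─█─··
···██▲█─··
···██─█─··
···██─█─··
··········
··········

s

··········
···─█─█─··
···██─█─··
···██─█─··
···██─█─··
···██▲█─··
···██─█─··
···██─█─··
··········
··········

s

···─█─█─··
···██─█─··
···██─█─··
···██─█─··
···██─█─··
···██▲█─··
···██─█─··
···─────··
··········
··········

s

···██─█─··
···██─█─··
···██─█─··
···██─█─··
···██─█─··
···██▲█─··
···─────··
···██─█─··
··········
··········

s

···██─█─··
···██─█─··
···██─█─··
···██─█─··
···██─█─··
···──▲──··
···██─█─··
···██─█─··
··········
··········

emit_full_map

─█─█─
██─█─
██─█─
██─█─
██─█─
██─█─
██─█─
──▲──
██─█─
██─█─

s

···██─█─··
···██─█─··
···██─█─··
···██─█─··
···─────··
···██▲█─··
···██─█─··
···█────··
··········
··········

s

···██─█─··
···██─█─··
···██─█─··
···─────··
···██─█─··
···██▲█─··
···█────··
···█────··
··········
··········

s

···██─█─··
···██─█─··
···─────··
···██─█─··
···██─█─··
···█─▲──··
···█────··
···█────··
··········
··········

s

···██─█─··
···─────··
···██─█─··
···██─█─··
···█────··
···█─▲──··
···█────··
···█────··
··········
··········

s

···─────··
···██─█─··
···██─█─··
···█────··
···█────··
···█─▲──··
···█────··
···█────··
··········
··········

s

···██─█─··
···██─█─··
···█────··
···█────··
···█────··
···█─▲──··
···█────··
···█─▢──··
··········
··········

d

··██─█─···
··██─█─···
··█────···
··█────█··
··█────█··
··█──▲──··
··█────█··
··█─▢──█··
··········
··········

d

·██─█─····
·██─█─····
·█────····
·█────██··
·█────██··
·█───▲──··
·█────██··
·█─▢──██··
··········
··········

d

██─█─·····
██─█─·····
█────·····
█────███··
█────███··
█────▲──··
█────███··
█─▢──███··
··········
··········

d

█─█─······
█─█─······
────······
────████··
────████··
─────▲──··
────████··
─▢──████··
··········
··········

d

─█─·······
─█─·······
───·······
───█████··
───█████··
─────▲──··
───█████··
▢──█████··
··········
··········

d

█─········
█─········
──········
──█████─··
──█████─··
─────▲──··
──██████··
──██████··
··········
··········

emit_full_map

─█─█─······
██─█─······
██─█─······
██─█─······
██─█─······
██─█─······
██─█─······
─────······
██─█─······
██─█─······
█────······
█────█████─
█────█████─
█───────▲──
█────██████
█─▢──██████

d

─·········
─·········
─·········
─█████─█··
─█████─█··
─────▲─█··
─███████··
─███████··
··········
··········

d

··········
··········
··········
█████─██··
█████─██··
─────▲██··
████████··
████████··
··········
··········

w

··········
··········
··········
···██─██··
█████─██··
█████▲██··
──────██··
████████··
████████··
··········

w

··········
··········
··········
···██─██··
···██─██··
█████▲██··
█████─██··
──────██··
████████··
████████··

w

··········
··········
··········
···██─██··
···██─██··
···██▲██··
█████─██··
█████─██··
──────██··
████████··

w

··········
··········
··········
···─────··
···██─██··
···██▲██··
···██─██··
█████─██··
█████─██··
──────██··

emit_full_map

─█─█─········
██─█─········
██─█─········
██─█─········
██─█─········
██─█─········
██─█─········
─────···─────
██─█─···██─██
██─█─···██▲██
█────···██─██
█────█████─██
█────█████─██
█──────────██
█────████████
█─▢──████████

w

··········
··········
··········
···██─██··
···─────··
···██▲██··
···██─██··
···██─██··
█████─██··
█████─██··

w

··········
··········
··········
···██─██··
···██─██··
···──▲──··
···██─██··
···██─██··
···██─██··
█████─██··

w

··········
··········
··········
···─────··
···██─██··
···██▲██··
···─────··
···██─██··
···██─██··
···██─██··

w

··········
··········
··········
···─────··
···─────··
···██▲██··
···██─██··
···─────··
···██─██··
···██─██··

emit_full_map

─█─█─········
██─█─········
██─█─········
██─█─···─────
██─█─···─────
██─█─···██▲██
██─█─···██─██
─────···─────
██─█─···██─██
██─█─···██─██
█────···██─██
█────█████─██
█────█████─██
█──────────██
█────████████
█─▢──████████


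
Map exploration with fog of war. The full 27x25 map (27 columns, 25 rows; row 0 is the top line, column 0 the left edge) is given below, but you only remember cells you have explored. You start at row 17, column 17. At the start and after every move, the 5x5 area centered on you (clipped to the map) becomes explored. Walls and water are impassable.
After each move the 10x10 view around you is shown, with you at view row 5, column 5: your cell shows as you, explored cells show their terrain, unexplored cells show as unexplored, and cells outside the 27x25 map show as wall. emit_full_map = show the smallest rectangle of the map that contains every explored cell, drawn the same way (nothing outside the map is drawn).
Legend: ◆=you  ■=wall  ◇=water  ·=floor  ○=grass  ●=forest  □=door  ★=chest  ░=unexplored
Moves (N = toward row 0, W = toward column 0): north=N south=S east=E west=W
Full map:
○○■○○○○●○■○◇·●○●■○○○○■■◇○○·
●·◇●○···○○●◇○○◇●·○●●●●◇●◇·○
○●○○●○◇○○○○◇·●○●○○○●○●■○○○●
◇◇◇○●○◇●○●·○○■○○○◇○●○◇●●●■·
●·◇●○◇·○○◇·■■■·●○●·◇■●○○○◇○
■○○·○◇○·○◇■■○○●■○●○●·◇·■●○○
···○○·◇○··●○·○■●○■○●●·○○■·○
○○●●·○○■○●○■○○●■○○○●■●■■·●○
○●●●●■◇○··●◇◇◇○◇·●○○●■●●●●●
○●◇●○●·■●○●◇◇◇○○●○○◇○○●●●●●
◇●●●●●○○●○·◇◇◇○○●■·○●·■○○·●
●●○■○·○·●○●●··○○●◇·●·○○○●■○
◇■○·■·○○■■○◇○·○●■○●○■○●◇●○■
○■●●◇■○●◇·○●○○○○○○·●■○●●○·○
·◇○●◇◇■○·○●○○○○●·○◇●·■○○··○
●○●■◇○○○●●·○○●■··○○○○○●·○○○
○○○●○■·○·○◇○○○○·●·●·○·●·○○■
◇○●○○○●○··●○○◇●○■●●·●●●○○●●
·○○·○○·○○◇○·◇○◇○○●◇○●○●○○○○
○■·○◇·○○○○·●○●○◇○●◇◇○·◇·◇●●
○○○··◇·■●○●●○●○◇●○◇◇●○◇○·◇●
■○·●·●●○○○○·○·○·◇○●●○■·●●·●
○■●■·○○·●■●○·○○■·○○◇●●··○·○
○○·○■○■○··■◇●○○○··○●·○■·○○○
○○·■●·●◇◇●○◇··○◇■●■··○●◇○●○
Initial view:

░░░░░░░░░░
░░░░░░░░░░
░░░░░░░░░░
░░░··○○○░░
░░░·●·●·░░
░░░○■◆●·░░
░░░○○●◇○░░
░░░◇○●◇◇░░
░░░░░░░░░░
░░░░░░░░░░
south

░░░░░░░░░░
░░░░░░░░░░
░░░··○○○░░
░░░·●·●·░░
░░░○■●●·░░
░░░○○◆◇○░░
░░░◇○●◇◇░░
░░░◇●○◇◇░░
░░░░░░░░░░
░░░░░░░░░░

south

░░░░░░░░░░
░░░··○○○░░
░░░·●·●·░░
░░░○■●●·░░
░░░○○●◇○░░
░░░◇○◆◇◇░░
░░░◇●○◇◇░░
░░░·◇○●●░░
░░░░░░░░░░
░░░░░░░░░░

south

░░░··○○○░░
░░░·●·●·░░
░░░○■●●·░░
░░░○○●◇○░░
░░░◇○●◇◇░░
░░░◇●◆◇◇░░
░░░·◇○●●░░
░░░■·○○◇░░
░░░░░░░░░░
░░░░░░░░░░

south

░░░·●·●·░░
░░░○■●●·░░
░░░○○●◇○░░
░░░◇○●◇◇░░
░░░◇●○◇◇░░
░░░·◇◆●●░░
░░░■·○○◇░░
░░░○··○●░░
░░░░░░░░░░
■■■■■■■■■■

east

░░·●·●·░░░
░░○■●●·░░░
░░○○●◇○░░░
░░◇○●◇◇○░░
░░◇●○◇◇●░░
░░·◇○◆●○░░
░░■·○○◇●░░
░░○··○●·░░
░░░░░░░░░░
■■■■■■■■■■

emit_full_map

··○○○░
·●·●·░
○■●●·░
○○●◇○░
◇○●◇◇○
◇●○◇◇●
·◇○◆●○
■·○○◇●
○··○●·

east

░·●·●·░░░░
░○■●●·░░░░
░○○●◇○░░░░
░◇○●◇◇○·░░
░◇●○◇◇●○░░
░·◇○●◆○■░░
░■·○○◇●●░░
░○··○●·○░░
░░░░░░░░░░
■■■■■■■■■■

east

·●·●·░░░░░
○■●●·░░░░░
○○●◇○░░░░░
◇○●◇◇○·◇░░
◇●○◇◇●○◇░░
·◇○●●◆■·░░
■·○○◇●●·░░
○··○●·○■░░
░░░░░░░░░░
■■■■■■■■■■

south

○■●●·░░░░░
○○●◇○░░░░░
◇○●◇◇○·◇░░
◇●○◇◇●○◇░░
·◇○●●○■·░░
■·○○◇◆●·░░
○··○●·○■░░
░░░■··○●░░
■■■■■■■■■■
■■■■■■■■■■

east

■●●·░░░░░░
○●◇○░░░░░░
○●◇◇○·◇░░░
●○◇◇●○◇○░░
◇○●●○■·●░░
·○○◇●◆··░░
··○●·○■·░░
░░■··○●◇░░
■■■■■■■■■■
■■■■■■■■■■

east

●●·░░░░░░░
●◇○░░░░░░░
●◇◇○·◇░░░░
○◇◇●○◇○·░░
○●●○■·●●░░
○○◇●●◆·○░░
·○●·○■·○░░
░■··○●◇○░░
■■■■■■■■■■
■■■■■■■■■■

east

●·░░░░░░░■
◇○░░░░░░░■
◇◇○·◇░░░░■
◇◇●○◇○·◇░■
●●○■·●●·░■
○◇●●·◆○·░■
○●·○■·○○░■
■··○●◇○●░■
■■■■■■■■■■
■■■■■■■■■■

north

●·░░░░░░░■
●·░░░░░░░■
◇○░░░░░░░■
◇◇○·◇·◇●░■
◇◇●○◇○·◇░■
●●○■·◆●·░■
○◇●●··○·░■
○●·○■·○○░■
■··○●◇○●░■
■■■■■■■■■■

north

○○░░░░░░░■
●·░░░░░░░■
●·░░░░░░░■
◇○░○●○○○░■
◇◇○·◇·◇●░■
◇◇●○◇◆·◇░■
●●○■·●●·░■
○◇●●··○·░■
○●·○■·○○░■
■··○●◇○●░■

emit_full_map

··○○○░░░░░░
·●·●·░░░░░░
○■●●·░░░░░░
○○●◇○░○●○○○
◇○●◇◇○·◇·◇●
◇●○◇◇●○◇◆·◇
·◇○●●○■·●●·
■·○○◇●●··○·
○··○●·○■·○○
░░░■··○●◇○●

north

░░░░░░░░░■
○○░░░░░░░■
●·░░░░░░░■
●·░●●○○●░■
◇○░○●○○○░■
◇◇○·◇◆◇●░■
◇◇●○◇○·◇░■
●●○■·●●·░■
○◇●●··○·░■
○●·○■·○○░■

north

░░░░░░░░░■
░░░░░░░░░■
○○░░░░░░░■
●·░·●·○○░■
●·░●●○○●░■
◇○░○●◆○○░■
◇◇○·◇·◇●░■
◇◇●○◇○·◇░■
●●○■·●●·░■
○◇●●··○·░■

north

░░░░░░░░░■
░░░░░░░░░■
░░░░░░░░░■
○○░○●·○○░■
●·░·●·○○░■
●·░●●◆○●░■
◇○░○●○○○░■
◇◇○·◇·◇●░■
◇◇●○◇○·◇░■
●●○■·●●·░■

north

░░░░░░░░░■
░░░░░░░░░■
░░░░░░░░░■
░░░■○○··░■
○○░○●·○○░■
●·░·●◆○○░■
●·░●●○○●░■
◇○░○●○○○░■
◇◇○·◇·◇●░■
◇◇●○◇○·◇░■

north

░░░░░░░░░■
░░░░░░░░░■
░░░░░░░░░■
░░░○●●○·░■
░░░■○○··░■
○○░○●◆○○░■
●·░·●·○○░■
●·░●●○○●░■
◇○░○●○○○░■
◇◇○·◇·◇●░■

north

░░░░░░░░░■
░░░░░░░░░■
░░░░░░░░░■
░░░○●◇●○░■
░░░○●●○·░■
░░░■○◆··░■
○○░○●·○○░■
●·░·●·○○░■
●·░●●○○●░■
◇○░○●○○○░■

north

░░░░░░░░░■
░░░░░░░░░■
░░░░░░░░░■
░░░○○○●■░■
░░░○●◇●○░■
░░░○●◆○·░■
░░░■○○··░■
○○░○●·○○░■
●·░·●·○○░■
●·░●●○○●░■

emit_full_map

░░░░░░○○○●■
░░░░░░○●◇●○
░░░░░░○●◆○·
░░░░░░■○○··
··○○○░○●·○○
·●·●·░·●·○○
○■●●·░●●○○●
○○●◇○░○●○○○
◇○●◇◇○·◇·◇●
◇●○◇◇●○◇○·◇
·◇○●●○■·●●·
■·○○◇●●··○·
○··○●·○■·○○
░░░■··○●◇○●

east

░░░░░░░░■■
░░░░░░░░■■
░░░░░░░░■■
░░○○○●■○■■
░░○●◇●○■■■
░░○●●◆·○■■
░░■○○··○■■
○░○●·○○○■■
·░·●·○○░■■
·░●●○○●░■■

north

░░░░░░░░■■
░░░░░░░░■■
░░░░░░░░■■
░░░■○○·●■■
░░○○○●■○■■
░░○●◇◆○■■■
░░○●●○·○■■
░░■○○··○■■
○░○●·○○○■■
·░·●·○○░■■

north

░░░░░░░░■■
░░░░░░░░■■
░░░░░░░░■■
░░░●●●●●■■
░░░■○○·●■■
░░○○○◆■○■■
░░○●◇●○■■■
░░○●●○·○■■
░░■○○··○■■
○░○●·○○○■■

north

░░░░░░░░■■
░░░░░░░░■■
░░░░░░░░■■
░░░●●●●●■■
░░░●●●●●■■
░░░■○◆·●■■
░░○○○●■○■■
░░○●◇●○■■■
░░○●●○·○■■
░░■○○··○■■

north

░░░░░░░░■■
░░░░░░░░■■
░░░░░░░░■■
░░░■■·●○■■
░░░●●●●●■■
░░░●●◆●●■■
░░░■○○·●■■
░░○○○●■○■■
░░○●◇●○■■■
░░○●●○·○■■

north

░░░░░░░░■■
░░░░░░░░■■
░░░░░░░░■■
░░░○○■·○■■
░░░■■·●○■■
░░░●●◆●●■■
░░░●●●●●■■
░░░■○○·●■■
░░○○○●■○■■
░░○●◇●○■■■

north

░░░░░░░░■■
░░░░░░░░■■
░░░░░░░░■■
░░░·■●○○■■
░░░○○■·○■■
░░░■■◆●○■■
░░░●●●●●■■
░░░●●●●●■■
░░░■○○·●■■
░░○○○●■○■■

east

░░░░░░░■■■
░░░░░░░■■■
░░░░░░░■■■
░░·■●○○■■■
░░○○■·○■■■
░░■■·◆○■■■
░░●●●●●■■■
░░●●●●●■■■
░░■○○·●■■■
░○○○●■○■■■

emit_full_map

░░░░░░░·■●○○
░░░░░░░○○■·○
░░░░░░░■■·◆○
░░░░░░░●●●●●
░░░░░░░●●●●●
░░░░░░░■○○·●
░░░░░░○○○●■○
░░░░░░○●◇●○■
░░░░░░○●●○·○
░░░░░░■○○··○
··○○○░○●·○○○
·●·●·░·●·○○░
○■●●·░●●○○●░
○○●◇○░○●○○○░
◇○●◇◇○·◇·◇●░
◇●○◇◇●○◇○·◇░
·◇○●●○■·●●·░
■·○○◇●●··○·░
○··○●·○■·○○░
░░░■··○●◇○●░

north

░░░░░░░■■■
░░░░░░░■■■
░░░░░░░■■■
░░░○○◇○■■■
░░·■●○○■■■
░░○○■◆○■■■
░░■■·●○■■■
░░●●●●●■■■
░░●●●●●■■■
░░■○○·●■■■

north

░░░░░░░■■■
░░░░░░░■■■
░░░░░░░■■■
░░░●●■·■■■
░░░○○◇○■■■
░░·■●◆○■■■
░░○○■·○■■■
░░■■·●○■■■
░░●●●●●■■■
░░●●●●●■■■

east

░░░░░░■■■■
░░░░░░■■■■
░░░░░░■■■■
░░●●■·■■■■
░░○○◇○■■■■
░·■●○◆■■■■
░○○■·○■■■■
░■■·●○■■■■
░●●●●●■■■■
░●●●●●■■■■

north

■■■■■■■■■■
░░░░░░■■■■
░░░░░░■■■■
░░░○○●■■■■
░░●●■·■■■■
░░○○◇◆■■■■
░·■●○○■■■■
░○○■·○■■■■
░■■·●○■■■■
░●●●●●■■■■

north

■■■■■■■■■■
■■■■■■■■■■
░░░░░░■■■■
░░░◇·○■■■■
░░░○○●■■■■
░░●●■◆■■■■
░░○○◇○■■■■
░·■●○○■■■■
░○○■·○■■■■
░■■·●○■■■■

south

■■■■■■■■■■
░░░░░░■■■■
░░░◇·○■■■■
░░░○○●■■■■
░░●●■·■■■■
░░○○◇◆■■■■
░·■●○○■■■■
░○○■·○■■■■
░■■·●○■■■■
░●●●●●■■■■

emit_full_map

░░░░░░░░░◇·○
░░░░░░░░░○○●
░░░░░░░░●●■·
░░░░░░░░○○◇◆
░░░░░░░·■●○○
░░░░░░░○○■·○
░░░░░░░■■·●○
░░░░░░░●●●●●
░░░░░░░●●●●●
░░░░░░░■○○·●
░░░░░░○○○●■○
░░░░░░○●◇●○■
░░░░░░○●●○·○
░░░░░░■○○··○
··○○○░○●·○○○
·●·●·░·●·○○░
○■●●·░●●○○●░
○○●◇○░○●○○○░
◇○●◇◇○·◇·◇●░
◇●○◇◇●○◇○·◇░
·◇○●●○■·●●·░
■·○○◇●●··○·░
○··○●·○■·○○░
░░░■··○●◇○●░
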